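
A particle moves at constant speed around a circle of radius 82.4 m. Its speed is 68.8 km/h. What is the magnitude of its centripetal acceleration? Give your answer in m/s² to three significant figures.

v = 68.8 km/h = 68.8/3.6 = 19.11 m/s.
a_c = v²/r = (19.11)²/82.4 = 365.2/82.4 = 4.432 m/s².

4.43 m/s²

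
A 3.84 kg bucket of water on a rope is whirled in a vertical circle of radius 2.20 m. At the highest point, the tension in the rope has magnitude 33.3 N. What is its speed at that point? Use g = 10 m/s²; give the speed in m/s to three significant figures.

At the top, T + mg = mv²/r, so v = √(r(T/m + g)) = √(2.20 × (33.3/3.84 + 10.0)) = √(2.20 × 18.67) = √41.08 = 6.409 m/s.

6.41 m/s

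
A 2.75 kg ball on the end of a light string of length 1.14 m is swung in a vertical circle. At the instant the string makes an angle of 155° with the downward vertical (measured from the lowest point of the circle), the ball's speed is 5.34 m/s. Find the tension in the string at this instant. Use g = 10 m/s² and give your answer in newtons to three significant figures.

43.9 N

Take the radial direction toward the centre of the circle as positive. The component of the weight along the string toward the centre is −mg cos φ (φ measured from the bottom), so Newton's second law along the string gives T − mg cos φ = m v²/r.
cos 155° = -0.9063, so T = m(v²/r + g cos φ) = 2.75 × ((5.34)²/1.14 + 10.0 × -0.9063) = 2.75 × (25.01 + (-9.063)) = 2.75 × 15.95 = 43.86 N.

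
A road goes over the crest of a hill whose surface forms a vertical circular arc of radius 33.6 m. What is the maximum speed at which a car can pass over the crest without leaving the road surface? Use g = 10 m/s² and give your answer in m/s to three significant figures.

At the crest the centre of the circle is below the car, so the net downward (centripetal) force is mg − N = mv²/r.
The car leaves the road when N → 0, giving v_max = √(g r) = √(10.0 × 33.6) = 18.33 m/s.

18.3 m/s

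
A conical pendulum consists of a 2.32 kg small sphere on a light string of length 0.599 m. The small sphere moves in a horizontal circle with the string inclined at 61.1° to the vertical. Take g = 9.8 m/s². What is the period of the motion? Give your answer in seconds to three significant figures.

r = L sinθ = 0.5244 m. From T sinθ = mω²r and T cosθ = mg: tanθ = ω²r/g, so ω² = g tanθ / r = g/(L cosθ).
ω = √(g/(L cosθ)) = √(9.8/(0.599 × 0.4833)) = √33.85 = 5.818 rad/s.
Period = 2π/ω = 1.080 s.

1.08 s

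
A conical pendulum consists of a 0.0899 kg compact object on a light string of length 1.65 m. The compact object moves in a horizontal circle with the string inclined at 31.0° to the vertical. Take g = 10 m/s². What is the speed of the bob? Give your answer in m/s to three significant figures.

2.26 m/s

The radius of the circle is r = L sinθ = 1.65 × sin 31.0° = 0.8498 m.
Horizontally T sinθ = mv²/r and vertically T cosθ = mg, so tanθ = v²/(rg).
v = √(r g tanθ) = √(0.8498 × 10.0 × 0.6009) = √5.106 = 2.260 m/s.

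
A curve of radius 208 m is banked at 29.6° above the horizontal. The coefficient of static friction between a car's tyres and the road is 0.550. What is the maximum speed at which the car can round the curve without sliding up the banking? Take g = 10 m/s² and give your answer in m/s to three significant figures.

At the maximum speed, friction acts down the slope at its limiting value f = μN. Radially (horizontal, toward centre): N sinθ + μN cosθ = mv²/r. Vertically: N cosθ − μN sinθ = mg.
Dividing: v² = r g (sinθ + μcosθ)/(cosθ − μsinθ).
sinθ + μcosθ = 0.4939 + 0.550×0.8695 = 0.9722; cosθ − μsinθ = 0.8695 − 0.550×0.4939 = 0.5978.
v² = 208 × 10.0 × 0.9722/0.5978 = 3382 m²/s², so v = 58.16 m/s.

58.2 m/s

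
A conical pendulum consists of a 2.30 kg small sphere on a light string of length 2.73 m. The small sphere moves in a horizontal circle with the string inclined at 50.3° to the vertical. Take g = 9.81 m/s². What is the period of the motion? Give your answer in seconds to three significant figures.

2.65 s

r = L sinθ = 2.100 m. From T sinθ = mω²r and T cosθ = mg: tanθ = ω²r/g, so ω² = g tanθ / r = g/(L cosθ).
ω = √(g/(L cosθ)) = √(9.81/(2.73 × 0.6388)) = √5.626 = 2.372 rad/s.
Period = 2π/ω = 2.649 s.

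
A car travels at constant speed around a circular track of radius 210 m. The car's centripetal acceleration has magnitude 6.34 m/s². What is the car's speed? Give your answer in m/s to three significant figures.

a_c = v²/r ⇒ v = √(a_c · r) = √(6.34 × 210) = √1331 = 36.49 m/s.

36.5 m/s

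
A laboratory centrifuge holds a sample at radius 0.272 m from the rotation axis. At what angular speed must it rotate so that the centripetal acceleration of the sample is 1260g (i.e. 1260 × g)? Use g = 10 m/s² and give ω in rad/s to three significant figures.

Centripetal acceleration a_c = ω²r. Setting ω²r = 1260g:
ω = √(1260g / r) = √(1260 × 10.0 / 0.272) = √46320 = 215.2 rad/s.

215 rad/s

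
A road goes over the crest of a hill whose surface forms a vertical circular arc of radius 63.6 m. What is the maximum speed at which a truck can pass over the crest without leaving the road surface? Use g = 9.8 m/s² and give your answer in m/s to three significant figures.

At the crest the centre of the circle is below the truck, so the net downward (centripetal) force is mg − N = mv²/r.
The truck leaves the road when N → 0, giving v_max = √(g r) = √(9.8 × 63.6) = 24.97 m/s.

25.0 m/s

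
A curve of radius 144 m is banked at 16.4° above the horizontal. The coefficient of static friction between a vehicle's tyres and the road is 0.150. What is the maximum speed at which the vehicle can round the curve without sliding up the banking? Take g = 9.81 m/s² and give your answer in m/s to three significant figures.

25.6 m/s

At the maximum speed, friction acts down the slope at its limiting value f = μN. Radially (horizontal, toward centre): N sinθ + μN cosθ = mv²/r. Vertically: N cosθ − μN sinθ = mg.
Dividing: v² = r g (sinθ + μcosθ)/(cosθ − μsinθ).
sinθ + μcosθ = 0.2823 + 0.150×0.9593 = 0.4262; cosθ − μsinθ = 0.9593 − 0.150×0.2823 = 0.9170.
v² = 144 × 9.81 × 0.4262/0.9170 = 656.6 m²/s², so v = 25.63 m/s.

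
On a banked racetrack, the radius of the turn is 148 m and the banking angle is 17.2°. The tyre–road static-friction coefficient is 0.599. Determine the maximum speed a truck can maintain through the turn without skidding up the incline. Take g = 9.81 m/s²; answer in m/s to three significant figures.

At the maximum speed, friction acts down the slope at its limiting value f = μN. Radially (horizontal, toward centre): N sinθ + μN cosθ = mv²/r. Vertically: N cosθ − μN sinθ = mg.
Dividing: v² = r g (sinθ + μcosθ)/(cosθ − μsinθ).
sinθ + μcosθ = 0.2957 + 0.599×0.9553 = 0.8679; cosθ − μsinθ = 0.9553 − 0.599×0.2957 = 0.7781.
v² = 148 × 9.81 × 0.8679/0.7781 = 1619 m²/s², so v = 40.24 m/s.

40.2 m/s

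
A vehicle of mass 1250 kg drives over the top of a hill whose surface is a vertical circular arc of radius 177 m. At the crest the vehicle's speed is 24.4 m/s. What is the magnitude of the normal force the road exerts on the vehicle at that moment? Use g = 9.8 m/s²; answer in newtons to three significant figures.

8050 N

At the crest the centripetal acceleration points downward (toward the centre of the arc), so mg − N = mv²/r.
N = m(g − v²/r) = 1250 × (9.8 − (24.4)²/177) = 1250 × (9.8 − 3.364) = 1250 × 6.436 = 8045 N.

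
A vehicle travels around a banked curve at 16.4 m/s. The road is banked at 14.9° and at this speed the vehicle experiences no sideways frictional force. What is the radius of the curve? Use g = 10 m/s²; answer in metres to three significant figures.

101 m

Frictionless banking: tanθ = v²/(rg), so r = v²/(g tanθ).
r = (16.4)²/(10.0 × tan 14.9°) = 269.0/(10.0 × 0.2661) = 269.0/2.661 = 101.1 m.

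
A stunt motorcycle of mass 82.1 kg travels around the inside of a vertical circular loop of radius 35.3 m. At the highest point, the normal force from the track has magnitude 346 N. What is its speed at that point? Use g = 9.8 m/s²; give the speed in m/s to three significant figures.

At the top, N + mg = mv²/r, so v = √(r(N/m + g)) = √(35.3 × (346/82.1 + 9.8)) = √(35.3 × 14.01) = √494.7 = 22.24 m/s.

22.2 m/s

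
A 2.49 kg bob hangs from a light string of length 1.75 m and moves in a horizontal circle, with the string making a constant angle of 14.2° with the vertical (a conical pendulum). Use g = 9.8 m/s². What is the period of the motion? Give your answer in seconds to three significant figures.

r = L sinθ = 0.4293 m. From T sinθ = mω²r and T cosθ = mg: tanθ = ω²r/g, so ω² = g tanθ / r = g/(L cosθ).
ω = √(g/(L cosθ)) = √(9.8/(1.75 × 0.9694)) = √5.776 = 2.403 rad/s.
Period = 2π/ω = 2.614 s.

2.61 s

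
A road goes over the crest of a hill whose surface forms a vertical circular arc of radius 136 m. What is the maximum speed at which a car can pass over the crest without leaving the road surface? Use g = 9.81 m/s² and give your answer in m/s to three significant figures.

36.5 m/s

At the crest the centre of the circle is below the car, so the net downward (centripetal) force is mg − N = mv²/r.
The car leaves the road when N → 0, giving v_max = √(g r) = √(9.81 × 136) = 36.53 m/s.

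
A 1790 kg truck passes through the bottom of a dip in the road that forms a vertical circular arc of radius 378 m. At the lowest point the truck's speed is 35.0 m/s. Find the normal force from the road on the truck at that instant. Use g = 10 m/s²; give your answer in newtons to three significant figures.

At the lowest point, N points up (toward the centre) and the weight mg points down (away from the centre), so the net inward force is N − mg = mv²/r.
N = m(v²/r + g) = 1790 × ((35.0)²/378 + 10.0) = 1790 × (3.241 + 10.0) = 1790 × 13.24 = 23700 N.

23700 N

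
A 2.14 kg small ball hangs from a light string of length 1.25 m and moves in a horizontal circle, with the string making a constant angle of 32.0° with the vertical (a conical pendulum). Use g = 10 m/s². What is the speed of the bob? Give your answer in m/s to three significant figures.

2.03 m/s

The radius of the circle is r = L sinθ = 1.25 × sin 32.0° = 0.6624 m.
Horizontally T sinθ = mv²/r and vertically T cosθ = mg, so tanθ = v²/(rg).
v = √(r g tanθ) = √(0.6624 × 10.0 × 0.6249) = √4.139 = 2.034 m/s.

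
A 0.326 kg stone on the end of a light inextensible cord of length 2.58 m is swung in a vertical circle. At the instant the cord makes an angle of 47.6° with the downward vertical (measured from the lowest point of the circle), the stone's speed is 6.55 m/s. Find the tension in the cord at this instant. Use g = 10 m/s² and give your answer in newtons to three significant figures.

7.62 N

Take the radial direction toward the centre of the circle as positive. The component of the weight along the string toward the centre is −mg cos φ (φ measured from the bottom), so Newton's second law along the string gives T − mg cos φ = m v²/r.
cos 47.6° = 0.6743, so T = m(v²/r + g cos φ) = 0.326 × ((6.55)²/2.58 + 10.0 × 0.6743) = 0.326 × (16.63 + (6.743)) = 0.326 × 23.37 = 7.619 N.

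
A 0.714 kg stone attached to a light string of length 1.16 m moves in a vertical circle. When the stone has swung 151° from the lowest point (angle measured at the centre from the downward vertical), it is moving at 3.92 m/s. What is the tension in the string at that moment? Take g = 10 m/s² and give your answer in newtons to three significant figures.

3.21 N

Take the radial direction toward the centre of the circle as positive. The component of the weight along the string toward the centre is −mg cos φ (φ measured from the bottom), so Newton's second law along the string gives T − mg cos φ = m v²/r.
cos 151° = -0.8746, so T = m(v²/r + g cos φ) = 0.714 × ((3.92)²/1.16 + 10.0 × -0.8746) = 0.714 × (13.25 + (-8.746)) = 0.714 × 4.501 = 3.213 N.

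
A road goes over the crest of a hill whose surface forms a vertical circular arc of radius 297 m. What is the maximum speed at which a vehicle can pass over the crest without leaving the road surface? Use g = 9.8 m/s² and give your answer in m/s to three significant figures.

At the crest the centre of the circle is below the vehicle, so the net downward (centripetal) force is mg − N = mv²/r.
The vehicle leaves the road when N → 0, giving v_max = √(g r) = √(9.8 × 297) = 53.95 m/s.

53.9 m/s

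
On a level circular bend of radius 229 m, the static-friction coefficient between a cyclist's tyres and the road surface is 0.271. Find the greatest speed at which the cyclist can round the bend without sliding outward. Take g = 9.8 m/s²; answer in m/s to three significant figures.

24.7 m/s

The only inward force on a level bend is static friction, so at the limit f_s = μ_s N = μ_s m g = m v²/r.
Mass cancels: v_max = √(μ_s g r) = √(0.271 × 9.8 × 229) = √608.2 = 24.66 m/s.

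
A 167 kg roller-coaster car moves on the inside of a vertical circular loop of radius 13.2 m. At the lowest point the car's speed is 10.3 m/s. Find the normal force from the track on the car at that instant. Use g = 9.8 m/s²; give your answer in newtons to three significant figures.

2980 N

At the lowest point, N points up (toward the centre) and the weight mg points down (away from the centre), so the net inward force is N − mg = mv²/r.
N = m(v²/r + g) = 167 × ((10.3)²/13.2 + 9.8) = 167 × (8.037 + 9.8) = 167 × 17.84 = 2979 N.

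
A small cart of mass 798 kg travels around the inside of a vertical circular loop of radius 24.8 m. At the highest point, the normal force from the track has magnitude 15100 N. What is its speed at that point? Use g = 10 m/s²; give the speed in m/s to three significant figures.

26.8 m/s

At the top, N + mg = mv²/r, so v = √(r(N/m + g)) = √(24.8 × (15100/798 + 10.0)) = √(24.8 × 28.92) = √717.3 = 26.78 m/s.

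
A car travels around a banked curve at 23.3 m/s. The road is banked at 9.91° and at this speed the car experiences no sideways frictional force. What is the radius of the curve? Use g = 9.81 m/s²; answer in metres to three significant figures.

317 m

Frictionless banking: tanθ = v²/(rg), so r = v²/(g tanθ).
r = (23.3)²/(9.81 × tan 9.91°) = 542.9/(9.81 × 0.1747) = 542.9/1.714 = 316.8 m.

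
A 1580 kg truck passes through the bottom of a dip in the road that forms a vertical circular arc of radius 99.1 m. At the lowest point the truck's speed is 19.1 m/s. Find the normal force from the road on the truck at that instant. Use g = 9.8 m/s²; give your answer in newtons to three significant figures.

At the lowest point, N points up (toward the centre) and the weight mg points down (away from the centre), so the net inward force is N − mg = mv²/r.
N = m(v²/r + g) = 1580 × ((19.1)²/99.1 + 9.8) = 1580 × (3.681 + 9.8) = 1580 × 13.48 = 21300 N.

21300 N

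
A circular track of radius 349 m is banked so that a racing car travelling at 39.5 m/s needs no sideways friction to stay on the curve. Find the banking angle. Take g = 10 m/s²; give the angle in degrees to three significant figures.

24.1°

With no friction, the horizontal component of the normal force provides the centripetal force: N sinθ = mv²/r, while N cosθ = mg vertically.
Dividing: tanθ = v²/(r g) = (39.5)²/(349 × 10.0) = 1560/3490 = 0.4471.
θ = arctan(0.4471) = 24.09°.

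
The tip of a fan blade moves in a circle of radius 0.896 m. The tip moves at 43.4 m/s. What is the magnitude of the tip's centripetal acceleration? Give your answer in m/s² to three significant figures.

2100 m/s²

a_c = v²/r = (43.40)²/0.896 = 1884/0.896 = 2102 m/s².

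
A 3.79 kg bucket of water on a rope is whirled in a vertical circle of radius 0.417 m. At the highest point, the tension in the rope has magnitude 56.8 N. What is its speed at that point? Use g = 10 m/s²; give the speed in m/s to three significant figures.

3.23 m/s

At the top, T + mg = mv²/r, so v = √(r(T/m + g)) = √(0.417 × (56.8/3.79 + 10.0)) = √(0.417 × 24.99) = √10.42 = 3.228 m/s.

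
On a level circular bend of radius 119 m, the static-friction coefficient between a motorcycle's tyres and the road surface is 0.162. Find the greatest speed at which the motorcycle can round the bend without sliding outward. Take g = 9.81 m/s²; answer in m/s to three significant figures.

The only inward force on a level bend is static friction, so at the limit f_s = μ_s N = μ_s m g = m v²/r.
Mass cancels: v_max = √(μ_s g r) = √(0.162 × 9.81 × 119) = √189.1 = 13.75 m/s.

13.8 m/s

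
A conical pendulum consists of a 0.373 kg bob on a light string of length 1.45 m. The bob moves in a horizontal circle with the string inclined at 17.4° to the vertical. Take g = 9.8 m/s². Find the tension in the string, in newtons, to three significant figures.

Vertically the bob has no acceleration, so T cosθ = mg.
T = mg/cosθ = 0.373 × 9.8 / cos 17.4° = 3.655/0.9542 = 3.831 N.

3.83 N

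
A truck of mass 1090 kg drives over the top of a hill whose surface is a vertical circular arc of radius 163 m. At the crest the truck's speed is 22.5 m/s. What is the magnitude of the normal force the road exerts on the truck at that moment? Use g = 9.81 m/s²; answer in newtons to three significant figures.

7310 N

At the crest the centripetal acceleration points downward (toward the centre of the arc), so mg − N = mv²/r.
N = m(g − v²/r) = 1090 × (9.81 − (22.5)²/163) = 1090 × (9.81 − 3.106) = 1090 × 6.704 = 7308 N.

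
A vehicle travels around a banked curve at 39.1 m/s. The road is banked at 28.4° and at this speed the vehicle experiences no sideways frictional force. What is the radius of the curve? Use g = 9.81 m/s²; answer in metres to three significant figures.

288 m

Frictionless banking: tanθ = v²/(rg), so r = v²/(g tanθ).
r = (39.1)²/(9.81 × tan 28.4°) = 1529/(9.81 × 0.5407) = 1529/5.304 = 288.2 m.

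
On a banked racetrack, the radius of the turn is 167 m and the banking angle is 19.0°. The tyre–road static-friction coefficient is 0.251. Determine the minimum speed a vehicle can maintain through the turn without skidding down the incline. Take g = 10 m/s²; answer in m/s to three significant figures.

12.0 m/s

At the minimum speed, friction acts up the slope at its limiting value f = μN. Radially (horizontal, toward centre): N sinθ − μN cosθ = mv²/r. Vertically: N cosθ + μN sinθ = mg.
Dividing: v² = r g (sinθ − μcosθ)/(cosθ + μsinθ).
sinθ − μcosθ = 0.3256 − 0.251×0.9455 = 0.08824; cosθ + μsinθ = 0.9455 + 0.251×0.3256 = 1.027.
v² = 167 × 10.0 × 0.08824/1.027 = 143.5 m²/s², so v = 11.98 m/s.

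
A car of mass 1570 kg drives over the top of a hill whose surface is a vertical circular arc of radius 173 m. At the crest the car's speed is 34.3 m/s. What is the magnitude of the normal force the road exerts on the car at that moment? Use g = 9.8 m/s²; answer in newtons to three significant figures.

4710 N

At the crest the centripetal acceleration points downward (toward the centre of the arc), so mg − N = mv²/r.
N = m(g − v²/r) = 1570 × (9.8 − (34.3)²/173) = 1570 × (9.8 − 6.801) = 1570 × 2.999 = 4709 N.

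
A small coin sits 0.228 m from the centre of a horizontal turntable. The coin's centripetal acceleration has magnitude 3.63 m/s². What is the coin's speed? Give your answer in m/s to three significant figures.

0.910 m/s

a_c = v²/r ⇒ v = √(a_c · r) = √(3.63 × 0.228) = √0.8276 = 0.9097 m/s.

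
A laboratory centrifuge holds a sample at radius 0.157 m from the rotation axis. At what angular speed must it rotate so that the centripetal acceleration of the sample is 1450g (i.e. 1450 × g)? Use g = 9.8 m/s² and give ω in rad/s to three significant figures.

Centripetal acceleration a_c = ω²r. Setting ω²r = 1450g:
ω = √(1450g / r) = √(1450 × 9.8 / 0.157) = √90510 = 300.8 rad/s.

301 rad/s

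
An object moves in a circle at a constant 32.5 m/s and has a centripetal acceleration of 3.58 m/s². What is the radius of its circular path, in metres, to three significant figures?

295 m

a_c = v²/r ⇒ r = v²/a_c = (32.5)²/3.58 = 1056/3.58 = 295.0 m.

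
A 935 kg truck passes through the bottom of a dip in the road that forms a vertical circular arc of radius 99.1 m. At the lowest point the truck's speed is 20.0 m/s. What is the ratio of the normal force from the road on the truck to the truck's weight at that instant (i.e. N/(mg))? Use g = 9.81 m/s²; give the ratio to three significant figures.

At the bottom, N − mg = mv²/r, so N = m(v²/r + g) and N/(mg) = v²/(rg) + 1 = (20.0)²/(99.1 × 9.81) + 1 = 0.4115 + 1 = 1.411.

1.41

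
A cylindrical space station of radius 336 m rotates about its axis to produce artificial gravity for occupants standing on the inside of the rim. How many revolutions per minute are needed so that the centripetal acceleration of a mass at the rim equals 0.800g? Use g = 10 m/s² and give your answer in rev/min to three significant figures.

Require ω²r = 0.800g, so ω = √(0.800 × 10.0/336) = 0.1543 rad/s.
In rev/min: ω × 60/(2π) = 0.1543 × 60/(2π) = 1.473 rev/min.

1.47 rev/min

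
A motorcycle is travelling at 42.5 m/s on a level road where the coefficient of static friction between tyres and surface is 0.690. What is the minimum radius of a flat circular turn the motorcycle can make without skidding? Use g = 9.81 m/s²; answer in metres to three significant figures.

267 m

At the limit, μ_s m g = m v²/r, so r_min = v²/(μ_s g) = (42.5)²/(0.690 × 9.81) = 1806/6.769 = 266.8 m.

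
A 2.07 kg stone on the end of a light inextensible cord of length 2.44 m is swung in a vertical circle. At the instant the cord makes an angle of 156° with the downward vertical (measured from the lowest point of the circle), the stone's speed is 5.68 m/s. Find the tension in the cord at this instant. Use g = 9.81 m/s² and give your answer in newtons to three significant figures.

8.82 N

Take the radial direction toward the centre of the circle as positive. The component of the weight along the string toward the centre is −mg cos φ (φ measured from the bottom), so Newton's second law along the string gives T − mg cos φ = m v²/r.
cos 156° = -0.9135, so T = m(v²/r + g cos φ) = 2.07 × ((5.68)²/2.44 + 9.81 × -0.9135) = 2.07 × (13.22 + (-8.962)) = 2.07 × 4.260 = 8.819 N.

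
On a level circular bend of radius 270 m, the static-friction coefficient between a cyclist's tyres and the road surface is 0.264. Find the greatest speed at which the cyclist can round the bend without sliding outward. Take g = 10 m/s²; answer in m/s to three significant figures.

On a flat curve, static friction is the only horizontal force, so it must supply the full centripetal force: μ_s m g = m v²/r.
Mass cancels: v_max = √(μ_s g r) = √(0.264 × 10.0 × 270) = √712.8 = 26.70 m/s.

26.7 m/s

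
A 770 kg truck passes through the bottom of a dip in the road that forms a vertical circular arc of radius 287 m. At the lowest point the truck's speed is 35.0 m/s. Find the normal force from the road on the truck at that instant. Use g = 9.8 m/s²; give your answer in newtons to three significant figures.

At the lowest point, N points up (toward the centre) and the weight mg points down (away from the centre), so the net inward force is N − mg = mv²/r.
N = m(v²/r + g) = 770 × ((35.0)²/287 + 9.8) = 770 × (4.268 + 9.8) = 770 × 14.07 = 10830 N.

10800 N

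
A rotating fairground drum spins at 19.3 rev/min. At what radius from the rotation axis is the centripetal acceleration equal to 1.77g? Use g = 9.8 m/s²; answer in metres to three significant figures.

ω = 19.3 rev/min × 2π/60 = 2.021 rad/s.
a_c = ω²r = 1.77g ⇒ r = 1.77 × 9.8 / (2.021)² = 17.35/4.085 = 4.246 m.

4.25 m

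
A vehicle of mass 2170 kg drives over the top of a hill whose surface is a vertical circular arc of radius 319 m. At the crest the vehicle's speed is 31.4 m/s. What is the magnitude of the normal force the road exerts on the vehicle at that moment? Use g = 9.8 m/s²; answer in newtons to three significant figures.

14600 N

At the crest the centripetal acceleration points downward (toward the centre of the arc), so mg − N = mv²/r.
N = m(g − v²/r) = 2170 × (9.8 − (31.4)²/319) = 2170 × (9.8 − 3.091) = 2170 × 6.709 = 14560 N.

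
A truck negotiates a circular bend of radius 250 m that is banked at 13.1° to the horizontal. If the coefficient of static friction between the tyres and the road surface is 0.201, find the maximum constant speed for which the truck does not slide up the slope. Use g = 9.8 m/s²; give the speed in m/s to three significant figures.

33.4 m/s

At the maximum speed, friction acts down the slope at its limiting value f = μN. Radially (horizontal, toward centre): N sinθ + μN cosθ = mv²/r. Vertically: N cosθ − μN sinθ = mg.
Dividing: v² = r g (sinθ + μcosθ)/(cosθ − μsinθ).
sinθ + μcosθ = 0.2267 + 0.201×0.9740 = 0.4224; cosθ − μsinθ = 0.9740 − 0.201×0.2267 = 0.9284.
v² = 250 × 9.8 × 0.4224/0.9284 = 1115 m²/s², so v = 33.39 m/s.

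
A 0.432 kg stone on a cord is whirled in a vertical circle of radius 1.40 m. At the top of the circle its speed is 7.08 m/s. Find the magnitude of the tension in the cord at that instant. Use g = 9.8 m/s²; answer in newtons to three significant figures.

11.2 N

At the top, both T and the weight mg point inward (toward the centre), so T + mg = mv²/r.
T = m(v²/r − g) = 0.432 × ((7.08)²/1.40 − 9.8) = 0.432 × (35.80 − 9.8) = 0.432 × 26.00 = 11.23 N.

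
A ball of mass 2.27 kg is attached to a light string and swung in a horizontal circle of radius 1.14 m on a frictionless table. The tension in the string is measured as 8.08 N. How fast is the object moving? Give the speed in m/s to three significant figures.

2.01 m/s

T = m v²/r ⇒ v = √(T r / m) = √(8.08 × 1.14 / 2.27) = √4.058 = 2.014 m/s.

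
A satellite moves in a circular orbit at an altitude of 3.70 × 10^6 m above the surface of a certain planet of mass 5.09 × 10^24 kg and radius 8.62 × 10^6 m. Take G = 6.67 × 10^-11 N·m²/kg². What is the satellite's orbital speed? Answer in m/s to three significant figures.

5250 m/s

Orbital radius r = R + h = 8.62 × 10^6 + 3.70 × 10^6 = 1.232 × 10^7 m.
Gravity supplies the centripetal force: G M m / r² = m v² / r, so v = √(GM/r).
v = √(6.67 × 10^-11 × 5.09 × 10^24 / 1.232 × 10^7) = √(2.756 × 10^7) = 5249 m/s.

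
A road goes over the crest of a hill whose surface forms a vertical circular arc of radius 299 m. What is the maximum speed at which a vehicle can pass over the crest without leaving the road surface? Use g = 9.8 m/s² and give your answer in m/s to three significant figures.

54.1 m/s

At the crest the centre of the circle is below the vehicle, so the net downward (centripetal) force is mg − N = mv²/r.
The vehicle leaves the road when N → 0, giving v_max = √(g r) = √(9.8 × 299) = 54.13 m/s.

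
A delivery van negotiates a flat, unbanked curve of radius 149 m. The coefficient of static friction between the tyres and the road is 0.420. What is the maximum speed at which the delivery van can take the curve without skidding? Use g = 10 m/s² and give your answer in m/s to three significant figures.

On a flat curve, static friction is the only horizontal force, so it must supply the full centripetal force: μ_s m g = m v²/r.
Mass cancels: v_max = √(μ_s g r) = √(0.420 × 10.0 × 149) = √625.8 = 25.02 m/s.

25.0 m/s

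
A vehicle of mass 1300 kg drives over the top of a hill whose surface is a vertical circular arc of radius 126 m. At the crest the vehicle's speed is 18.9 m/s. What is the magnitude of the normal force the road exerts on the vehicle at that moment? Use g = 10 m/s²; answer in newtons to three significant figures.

9310 N

At the crest the centripetal acceleration points downward (toward the centre of the arc), so mg − N = mv²/r.
N = m(g − v²/r) = 1300 × (10.0 − (18.9)²/126) = 1300 × (10.0 − 2.835) = 1300 × 7.165 = 9315 N.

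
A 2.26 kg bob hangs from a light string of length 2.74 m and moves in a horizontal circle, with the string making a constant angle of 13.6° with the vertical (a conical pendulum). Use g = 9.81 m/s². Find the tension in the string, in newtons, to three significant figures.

22.8 N

Vertically the bob has no acceleration, so T cosθ = mg.
T = mg/cosθ = 2.26 × 9.81 / cos 13.6° = 22.17/0.9720 = 22.81 N.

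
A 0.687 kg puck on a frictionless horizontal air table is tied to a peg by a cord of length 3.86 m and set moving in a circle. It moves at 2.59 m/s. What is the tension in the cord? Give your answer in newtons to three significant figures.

The tension is the only horizontal force, so it supplies the full centripetal force: T = m v²/r = 0.687 × (2.590)²/3.86 = 0.687 × 6.708/3.86 = 1.194 N.

1.19 N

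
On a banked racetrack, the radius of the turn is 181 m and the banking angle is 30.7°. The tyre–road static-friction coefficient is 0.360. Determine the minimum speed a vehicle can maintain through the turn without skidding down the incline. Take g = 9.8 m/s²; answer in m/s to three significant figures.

At the minimum speed, friction acts up the slope at its limiting value f = μN. Radially (horizontal, toward centre): N sinθ − μN cosθ = mv²/r. Vertically: N cosθ + μN sinθ = mg.
Dividing: v² = r g (sinθ − μcosθ)/(cosθ + μsinθ).
sinθ − μcosθ = 0.5105 − 0.360×0.8599 = 0.2010; cosθ + μsinθ = 0.8599 + 0.360×0.5105 = 1.044.
v² = 181 × 9.8 × 0.2010/1.044 = 341.6 m²/s², so v = 18.48 m/s.

18.5 m/s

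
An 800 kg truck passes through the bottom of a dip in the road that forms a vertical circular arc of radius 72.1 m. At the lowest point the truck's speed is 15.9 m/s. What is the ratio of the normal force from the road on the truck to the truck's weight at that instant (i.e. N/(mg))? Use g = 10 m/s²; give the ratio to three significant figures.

At the bottom, N − mg = mv²/r, so N = m(v²/r + g) and N/(mg) = v²/(rg) + 1 = (15.9)²/(72.1 × 10.0) + 1 = 0.3506 + 1 = 1.351.

1.35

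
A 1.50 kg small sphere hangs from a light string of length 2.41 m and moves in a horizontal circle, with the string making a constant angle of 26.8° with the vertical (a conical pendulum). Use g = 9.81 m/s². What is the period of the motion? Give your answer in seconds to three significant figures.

r = L sinθ = 1.087 m. From T sinθ = mω²r and T cosθ = mg: tanθ = ω²r/g, so ω² = g tanθ / r = g/(L cosθ).
ω = √(g/(L cosθ)) = √(9.81/(2.41 × 0.8926)) = √4.560 = 2.136 rad/s.
Period = 2π/ω = 2.942 s.

2.94 s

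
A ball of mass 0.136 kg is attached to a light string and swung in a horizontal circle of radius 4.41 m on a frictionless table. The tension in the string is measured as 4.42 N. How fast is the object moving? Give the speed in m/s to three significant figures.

12.0 m/s

T = m v²/r ⇒ v = √(T r / m) = √(4.42 × 4.41 / 0.136) = √143.3 = 11.97 m/s.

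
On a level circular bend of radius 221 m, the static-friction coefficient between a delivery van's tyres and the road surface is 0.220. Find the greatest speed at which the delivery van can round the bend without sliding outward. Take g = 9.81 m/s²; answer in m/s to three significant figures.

On a flat curve, static friction is the only horizontal force, so it must supply the full centripetal force: μ_s m g = m v²/r.
Mass cancels: v_max = √(μ_s g r) = √(0.220 × 9.81 × 221) = √477.0 = 21.84 m/s.

21.8 m/s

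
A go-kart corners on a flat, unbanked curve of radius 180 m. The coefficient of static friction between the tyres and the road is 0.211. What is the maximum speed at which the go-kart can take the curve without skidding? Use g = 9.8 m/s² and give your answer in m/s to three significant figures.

19.3 m/s

Friction provides the centripetal force on a flat curve. At maximum speed it is at its limiting value: μ_s m g = m v²/r.
Mass cancels: v_max = √(μ_s g r) = √(0.211 × 9.8 × 180) = √372.2 = 19.29 m/s.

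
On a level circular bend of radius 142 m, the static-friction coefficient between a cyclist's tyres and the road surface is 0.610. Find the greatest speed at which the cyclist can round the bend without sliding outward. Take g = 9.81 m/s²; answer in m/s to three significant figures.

The only inward force on a level bend is static friction, so at the limit f_s = μ_s N = μ_s m g = m v²/r.
Mass cancels: v_max = √(μ_s g r) = √(0.610 × 9.81 × 142) = √849.7 = 29.15 m/s.

29.2 m/s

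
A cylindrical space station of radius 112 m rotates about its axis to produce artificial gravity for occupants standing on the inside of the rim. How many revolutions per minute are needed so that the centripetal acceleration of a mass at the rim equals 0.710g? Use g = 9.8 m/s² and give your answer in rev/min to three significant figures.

Require ω²r = 0.710g, so ω = √(0.710 × 9.8/112) = 0.2492 rad/s.
In rev/min: ω × 60/(2π) = 0.2492 × 60/(2π) = 2.380 rev/min.

2.38 rev/min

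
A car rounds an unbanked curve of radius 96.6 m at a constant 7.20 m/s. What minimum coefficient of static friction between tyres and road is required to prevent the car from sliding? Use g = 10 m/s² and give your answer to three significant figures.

0.0537

Friction provides the centripetal force: μ_s m g = m v²/r, so μ_s = v²/(g r) = (7.200)²/(10.0 × 96.6) = 51.84/966.0 = 0.05366.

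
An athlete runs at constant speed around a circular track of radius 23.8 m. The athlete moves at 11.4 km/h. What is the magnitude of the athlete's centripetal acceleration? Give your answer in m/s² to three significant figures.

0.421 m/s²

v = 11.4 km/h = 11.4/3.6 = 3.167 m/s.
a_c = v²/r = (3.167)²/23.8 = 10.03/23.8 = 0.4213 m/s².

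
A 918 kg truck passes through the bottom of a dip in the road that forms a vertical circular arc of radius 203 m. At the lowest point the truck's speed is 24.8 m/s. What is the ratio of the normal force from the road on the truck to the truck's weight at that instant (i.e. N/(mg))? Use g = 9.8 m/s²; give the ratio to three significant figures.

At the bottom, N − mg = mv²/r, so N = m(v²/r + g) and N/(mg) = v²/(rg) + 1 = (24.8)²/(203 × 9.8) + 1 = 0.3092 + 1 = 1.309.

1.31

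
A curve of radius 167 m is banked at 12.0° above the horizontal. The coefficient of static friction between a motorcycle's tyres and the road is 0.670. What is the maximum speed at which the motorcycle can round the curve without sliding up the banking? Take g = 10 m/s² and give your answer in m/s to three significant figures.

41.5 m/s

At the maximum speed, friction acts down the slope at its limiting value f = μN. Radially (horizontal, toward centre): N sinθ + μN cosθ = mv²/r. Vertically: N cosθ − μN sinθ = mg.
Dividing: v² = r g (sinθ + μcosθ)/(cosθ − μsinθ).
sinθ + μcosθ = 0.2079 + 0.670×0.9781 = 0.8633; cosθ − μsinθ = 0.9781 − 0.670×0.2079 = 0.8388.
v² = 167 × 10.0 × 0.8633/0.8388 = 1719 m²/s², so v = 41.46 m/s.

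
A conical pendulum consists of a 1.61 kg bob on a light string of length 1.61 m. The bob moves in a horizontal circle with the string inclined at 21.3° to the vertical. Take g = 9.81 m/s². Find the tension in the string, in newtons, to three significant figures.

17.0 N

Vertically the bob has no acceleration, so T cosθ = mg.
T = mg/cosθ = 1.61 × 9.81 / cos 21.3° = 15.79/0.9317 = 16.95 N.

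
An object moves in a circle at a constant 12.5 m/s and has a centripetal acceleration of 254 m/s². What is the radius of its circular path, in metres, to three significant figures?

a_c = v²/r ⇒ r = v²/a_c = (12.5)²/254 = 156.2/254 = 0.6152 m.

0.615 m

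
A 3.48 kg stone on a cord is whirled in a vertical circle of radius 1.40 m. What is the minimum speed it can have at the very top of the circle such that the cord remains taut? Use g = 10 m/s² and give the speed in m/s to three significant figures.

3.74 m/s

At the top, both weight mg and T point toward the centre: T + mg = mv²/r.
At minimum speed T → 0, so mg = mv_min²/r ⇒ v_min = √(g r) = √(10.0 × 1.40) = 3.742 m/s.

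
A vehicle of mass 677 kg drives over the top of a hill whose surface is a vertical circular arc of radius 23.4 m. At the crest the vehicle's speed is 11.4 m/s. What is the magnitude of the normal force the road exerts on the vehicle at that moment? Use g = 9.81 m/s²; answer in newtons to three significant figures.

At the crest the centripetal acceleration points downward (toward the centre of the arc), so mg − N = mv²/r.
N = m(g − v²/r) = 677 × (9.81 − (11.4)²/23.4) = 677 × (9.81 − 5.554) = 677 × 4.256 = 2881 N.

2880 N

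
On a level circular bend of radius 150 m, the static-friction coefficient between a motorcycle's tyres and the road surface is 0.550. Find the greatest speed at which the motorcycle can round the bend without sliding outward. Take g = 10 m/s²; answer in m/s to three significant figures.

Friction provides the centripetal force on a flat curve. At maximum speed it is at its limiting value: μ_s m g = m v²/r.
Mass cancels: v_max = √(μ_s g r) = √(0.550 × 10.0 × 150) = √825.0 = 28.72 m/s.

28.7 m/s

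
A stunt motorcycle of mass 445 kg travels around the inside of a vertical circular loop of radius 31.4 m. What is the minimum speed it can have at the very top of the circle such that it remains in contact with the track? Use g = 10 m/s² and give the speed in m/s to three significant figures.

At the top, both weight mg and N point toward the centre: N + mg = mv²/r.
At minimum speed N → 0, so mg = mv_min²/r ⇒ v_min = √(g r) = √(10.0 × 31.4) = 17.72 m/s.

17.7 m/s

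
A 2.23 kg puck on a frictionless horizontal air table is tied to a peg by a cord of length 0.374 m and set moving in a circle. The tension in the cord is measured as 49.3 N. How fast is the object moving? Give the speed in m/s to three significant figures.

T = m v²/r ⇒ v = √(T r / m) = √(49.3 × 0.374 / 2.23) = √8.268 = 2.875 m/s.

2.88 m/s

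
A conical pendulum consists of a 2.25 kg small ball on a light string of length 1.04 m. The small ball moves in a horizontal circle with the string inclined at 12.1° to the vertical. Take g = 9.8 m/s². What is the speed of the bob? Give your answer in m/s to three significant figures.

The radius of the circle is r = L sinθ = 1.04 × sin 12.1° = 0.2180 m.
Horizontally T sinθ = mv²/r and vertically T cosθ = mg, so tanθ = v²/(rg).
v = √(r g tanθ) = √(0.2180 × 9.8 × 0.2144) = √0.4580 = 0.6768 m/s.

0.677 m/s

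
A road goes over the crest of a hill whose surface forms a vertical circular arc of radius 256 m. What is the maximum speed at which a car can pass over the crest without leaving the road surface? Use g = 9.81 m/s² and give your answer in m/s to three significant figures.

At the crest the centre of the circle is below the car, so the net downward (centripetal) force is mg − N = mv²/r.
The car leaves the road when N → 0, giving v_max = √(g r) = √(9.81 × 256) = 50.11 m/s.

50.1 m/s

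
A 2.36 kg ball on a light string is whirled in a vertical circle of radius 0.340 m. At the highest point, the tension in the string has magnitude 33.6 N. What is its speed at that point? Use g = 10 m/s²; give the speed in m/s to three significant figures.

At the top, T + mg = mv²/r, so v = √(r(T/m + g)) = √(0.340 × (33.6/2.36 + 10.0)) = √(0.340 × 24.24) = √8.241 = 2.871 m/s.

2.87 m/s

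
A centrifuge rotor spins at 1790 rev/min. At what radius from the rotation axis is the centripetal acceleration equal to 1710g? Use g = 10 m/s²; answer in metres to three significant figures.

ω = 1790 rev/min × 2π/60 = 187.4 rad/s.
a_c = ω²r = 1710g ⇒ r = 1710 × 10.0 / (187.4)² = 17100/35140 = 0.4867 m.

0.487 m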